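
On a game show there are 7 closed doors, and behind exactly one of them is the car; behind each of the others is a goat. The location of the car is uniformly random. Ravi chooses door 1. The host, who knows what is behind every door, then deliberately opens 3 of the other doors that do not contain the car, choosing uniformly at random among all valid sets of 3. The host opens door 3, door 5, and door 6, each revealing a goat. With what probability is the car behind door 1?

1/7

Apply Bayes' rule, conditioning on where the car actually is.
If it is behind door 1 (prior 1/7): the host has 20 equally likely choices, so probability 1/20; weight (1/7)·(1/20) = 1/140.
If it is behind any of doors 2, 4, and 7 (prior 1/7 each): the host has 10 equally likely choices, so probability 1/10; weight (1/7)·(1/10) = 1/70 each.
If it is behind any of doors 3, 5, and 6 (prior 1/7 each): that door was opened and seen not to hold the prize — ruled out; weight (1/7)·0 = 0 each.
The weights sum to 1/20.
So P(the car behind door 1 | the host opened door 3, door 5, and door 6) = (1/140) / (1/20) = 1/7.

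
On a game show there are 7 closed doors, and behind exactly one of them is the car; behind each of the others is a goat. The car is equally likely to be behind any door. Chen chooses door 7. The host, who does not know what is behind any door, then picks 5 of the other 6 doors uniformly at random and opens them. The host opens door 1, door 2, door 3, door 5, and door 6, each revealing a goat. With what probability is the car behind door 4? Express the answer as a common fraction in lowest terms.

1/2

Because the host chose which doors to open without knowing where the car is, the choice is independent of the prize location. Learning that none of the 5 opened doors holds the car simply rules out those 5 locations and leaves the remaining 2 doors still equally likely by symmetry.
So P(the car behind door 4) = 1/2.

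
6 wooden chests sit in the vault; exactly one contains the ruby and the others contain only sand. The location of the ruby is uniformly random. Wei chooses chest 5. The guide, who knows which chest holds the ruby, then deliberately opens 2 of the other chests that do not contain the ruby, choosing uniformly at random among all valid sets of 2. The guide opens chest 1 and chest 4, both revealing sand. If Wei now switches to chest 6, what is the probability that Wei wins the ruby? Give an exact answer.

5/18

Consider each possible location of the ruby in turn.
If it is in either of chests 1 and 4 (prior 1/6 each): that chest was opened and seen not to hold the prize — ruled out; weight (1/6)·0 = 0 each.
If it is in any of chests 2, 3, and 6 (prior 1/6 each): the guide has 6 equally likely choices, so probability 1/6; weight (1/6)·(1/6) = 1/36 each.
If it is in chest 5 (prior 1/6): the guide has 10 equally likely choices, so probability 1/10; weight (1/6)·(1/10) = 1/60.
The weights sum to 1/10.
So P(the ruby in chest 6 | the guide opened chest 1 and chest 4) = (1/36) / (1/10) = 5/18.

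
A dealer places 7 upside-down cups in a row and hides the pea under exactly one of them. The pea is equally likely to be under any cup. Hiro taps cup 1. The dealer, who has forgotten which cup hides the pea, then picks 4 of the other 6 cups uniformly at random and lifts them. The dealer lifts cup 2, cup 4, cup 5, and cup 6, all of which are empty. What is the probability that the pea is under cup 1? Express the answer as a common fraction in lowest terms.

Because the dealer chose which cups to lift without knowing where the pea is, the choice is independent of the prize location. Learning that none of the 4 opened cups holds the pea simply rules out those 4 locations and leaves the remaining 3 cups still equally likely by symmetry.
So P(the pea under cup 1) = 1/3.

1/3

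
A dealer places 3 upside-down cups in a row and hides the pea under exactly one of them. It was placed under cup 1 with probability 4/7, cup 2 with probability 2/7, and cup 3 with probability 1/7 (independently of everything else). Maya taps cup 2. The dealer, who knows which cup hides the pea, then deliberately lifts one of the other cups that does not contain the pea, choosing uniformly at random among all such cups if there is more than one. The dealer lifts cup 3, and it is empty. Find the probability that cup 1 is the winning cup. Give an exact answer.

Apply Bayes' rule, conditioning on where the pea actually is.
If it is under cup 1 (prior 4/7): the dealer has no choice, probability 1; weight (4/7)·1 = 4/7.
If it is under cup 2 (prior 2/7): the dealer has 2 equally likely choices, so probability 1/2; weight (2/7)·(1/2) = 1/7.
If it is under cup 3 (prior 1/7): the dealer opened cup 3, so this case is ruled out; weight (1/7)·0 = 0.
The weights sum to 5/7.
So P(the pea under cup 1 | the dealer opened cup 3) = (4/7) / (5/7) = 4/5.

4/5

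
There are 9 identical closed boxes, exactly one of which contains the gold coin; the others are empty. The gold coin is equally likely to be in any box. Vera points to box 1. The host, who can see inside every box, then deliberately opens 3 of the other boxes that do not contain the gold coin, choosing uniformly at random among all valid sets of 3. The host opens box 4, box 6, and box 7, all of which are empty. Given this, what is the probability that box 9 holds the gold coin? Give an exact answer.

Consider each possible location of the gold coin in turn.
If it is in box 1 (prior 1/9): the host has 56 equally likely choices, so probability 1/56; weight (1/9)·(1/56) = 1/504.
If it is in any of boxes 2, 3, 5, 8, and 9 (prior 1/9 each): the host has 35 equally likely choices, so probability 1/35; weight (1/9)·(1/35) = 1/315 each.
If it is in any of boxes 4, 6, and 7 (prior 1/9 each): that box was opened and seen not to hold the prize — ruled out; weight (1/9)·0 = 0 each.
The weights sum to 1/56.
So P(the gold coin in box 9 | the host opened box 4, box 6, and box 7) = (1/315) / (1/56) = 8/45.

8/45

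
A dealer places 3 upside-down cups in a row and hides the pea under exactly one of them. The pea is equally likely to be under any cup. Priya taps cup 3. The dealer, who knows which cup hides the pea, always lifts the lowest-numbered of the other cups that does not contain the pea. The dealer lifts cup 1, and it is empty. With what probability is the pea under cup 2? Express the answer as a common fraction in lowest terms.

Consider each possible location of the pea in turn.
If it is under cup 1 (prior 1/3): the dealer opened cup 1, so this case is ruled out; weight (1/3)·0 = 0.
If it is under either of cups 2 and 3 (prior 1/3 each): cup 1 is the lowest-numbered option available, probability 1; weight (1/3)·1 = 1/3 each.
The weights sum to 2/3.
So P(the pea under cup 2 | the dealer opened cup 1) = (1/3) / (2/3) = 1/2.

1/2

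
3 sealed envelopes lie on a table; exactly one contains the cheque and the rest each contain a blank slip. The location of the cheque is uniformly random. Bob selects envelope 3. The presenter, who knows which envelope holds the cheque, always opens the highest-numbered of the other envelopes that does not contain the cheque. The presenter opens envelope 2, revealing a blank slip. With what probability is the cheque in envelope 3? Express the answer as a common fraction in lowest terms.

Apply Bayes' rule, conditioning on where the cheque actually is.
If it is in either of envelopes 1 and 3 (prior 1/3 each): envelope 2 is the highest-numbered option available, probability 1; weight (1/3)·1 = 1/3 each.
If it is in envelope 2 (prior 1/3): the presenter opened envelope 2, so this case is ruled out; weight (1/3)·0 = 0.
The weights sum to 2/3.
So P(the cheque in envelope 3 | the presenter opened envelope 2) = (1/3) / (2/3) = 1/2.

1/2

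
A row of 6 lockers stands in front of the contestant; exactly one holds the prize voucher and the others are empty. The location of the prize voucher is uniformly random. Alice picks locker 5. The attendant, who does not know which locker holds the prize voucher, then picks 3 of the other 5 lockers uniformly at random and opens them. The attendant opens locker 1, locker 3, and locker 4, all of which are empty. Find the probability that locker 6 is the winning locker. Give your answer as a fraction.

1/3

Consider each possible location of the prize voucher in turn.
If it is in any of lockers 1, 3, and 4 (prior 1/6 each): that locker was opened and seen not to hold the prize — ruled out; weight (1/6)·0 = 0 each.
If it is in any of lockers 2, 5, and 6 (prior 1/6 each): the attendant picks exactly this set with probability 1/10 regardless, and none is the prize; weight (1/6)·(1/10) = 1/60 each.
The weights sum to 1/20.
So P(the prize voucher in locker 6 | the attendant opened locker 1, locker 3, and locker 4) = (1/60) / (1/20) = 1/3.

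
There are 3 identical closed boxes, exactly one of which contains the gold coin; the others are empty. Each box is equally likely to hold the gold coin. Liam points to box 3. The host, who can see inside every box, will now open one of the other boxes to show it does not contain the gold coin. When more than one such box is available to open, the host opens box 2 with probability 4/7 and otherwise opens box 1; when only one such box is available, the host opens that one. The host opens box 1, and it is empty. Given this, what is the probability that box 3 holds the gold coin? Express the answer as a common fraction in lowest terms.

3/10

Apply Bayes' rule, conditioning on where the gold coin actually is.
If it is in box 1 (prior 1/3): the host opened box 1, so this case is ruled out; weight (1/3)·0 = 0.
If it is in box 2 (prior 1/3): only box 1 is available, probability 1; weight (1/3)·1 = 1/3.
If it is in box 3 (prior 1/3): box 2 is available but not opened, probability 3/7; weight (1/3)·(3/7) = 1/7.
The weights sum to 10/21.
So P(the gold coin in box 3 | the host opened box 1) = (1/7) / (10/21) = 3/10.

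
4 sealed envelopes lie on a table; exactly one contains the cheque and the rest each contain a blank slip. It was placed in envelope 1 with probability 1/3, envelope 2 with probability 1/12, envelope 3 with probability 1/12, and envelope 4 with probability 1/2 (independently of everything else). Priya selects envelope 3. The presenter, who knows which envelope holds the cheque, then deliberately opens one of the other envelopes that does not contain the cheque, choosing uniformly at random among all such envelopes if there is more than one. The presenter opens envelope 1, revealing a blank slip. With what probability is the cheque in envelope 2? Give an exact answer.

Apply Bayes' rule, conditioning on where the cheque actually is.
If it is in envelope 1 (prior 1/3): the presenter opened envelope 1, so this case is ruled out; weight (1/3)·0 = 0.
If it is in envelope 2 (prior 1/12): the presenter has 2 equally likely choices, so probability 1/2; weight (1/12)·(1/2) = 1/24.
If it is in envelope 3 (prior 1/12): the presenter has 3 equally likely choices, so probability 1/3; weight (1/12)·(1/3) = 1/36.
If it is in envelope 4 (prior 1/2): the presenter has 2 equally likely choices, so probability 1/2; weight (1/2)·(1/2) = 1/4.
The weights sum to 23/72.
So P(the cheque in envelope 2 | the presenter opened envelope 1) = (1/24) / (23/72) = 3/23.

3/23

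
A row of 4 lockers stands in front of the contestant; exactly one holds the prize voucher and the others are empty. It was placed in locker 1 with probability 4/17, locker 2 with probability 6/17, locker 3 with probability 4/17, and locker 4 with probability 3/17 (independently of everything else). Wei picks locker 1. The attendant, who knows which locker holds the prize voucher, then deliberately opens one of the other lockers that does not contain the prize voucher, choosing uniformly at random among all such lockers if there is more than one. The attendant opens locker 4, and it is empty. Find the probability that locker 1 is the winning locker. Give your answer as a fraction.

4/19

Condition on the true location of the prize voucher.
If it is in locker 1 (prior 4/17): the attendant has 3 equally likely choices, so probability 1/3; weight (4/17)·(1/3) = 4/51.
If it is in locker 2 (prior 6/17): the attendant has 2 equally likely choices, so probability 1/2; weight (6/17)·(1/2) = 3/17.
If it is in locker 3 (prior 4/17): the attendant has 2 equally likely choices, so probability 1/2; weight (4/17)·(1/2) = 2/17.
If it is in locker 4 (prior 3/17): the attendant opened locker 4, so this case is ruled out; weight (3/17)·0 = 0.
The weights sum to 19/51.
So P(the prize voucher in locker 1 | the attendant opened locker 4) = (4/51) / (19/51) = 4/19.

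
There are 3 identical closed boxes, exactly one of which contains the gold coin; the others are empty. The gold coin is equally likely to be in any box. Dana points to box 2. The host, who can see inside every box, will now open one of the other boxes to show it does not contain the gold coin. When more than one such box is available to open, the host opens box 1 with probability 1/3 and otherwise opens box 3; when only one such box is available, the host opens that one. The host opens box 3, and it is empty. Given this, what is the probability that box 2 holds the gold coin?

2/5

Consider each possible location of the gold coin in turn.
If it is in box 1 (prior 1/3): only box 3 is available, probability 1; weight (1/3)·1 = 1/3.
If it is in box 2 (prior 1/3): box 1 is available but not opened, probability 2/3; weight (1/3)·(2/3) = 2/9.
If it is in box 3 (prior 1/3): the host opened box 3, so this case is ruled out; weight (1/3)·0 = 0.
The weights sum to 5/9.
So P(the gold coin in box 2 | the host opened box 3) = (2/9) / (5/9) = 2/5.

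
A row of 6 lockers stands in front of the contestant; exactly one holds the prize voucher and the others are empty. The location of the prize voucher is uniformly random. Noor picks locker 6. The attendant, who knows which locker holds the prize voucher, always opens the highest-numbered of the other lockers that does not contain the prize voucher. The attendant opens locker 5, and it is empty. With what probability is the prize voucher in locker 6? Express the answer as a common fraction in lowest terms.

Apply Bayes' rule, conditioning on where the prize voucher actually is.
If it is in any of lockers 1, 2, 3, 4, and 6 (prior 1/6 each): locker 5 is the highest-numbered option available, probability 1; weight (1/6)·1 = 1/6 each.
If it is in locker 5 (prior 1/6): the attendant opened locker 5, so this case is ruled out; weight (1/6)·0 = 0.
The weights sum to 5/6.
So P(the prize voucher in locker 6 | the attendant opened locker 5) = (1/6) / (5/6) = 1/5.

1/5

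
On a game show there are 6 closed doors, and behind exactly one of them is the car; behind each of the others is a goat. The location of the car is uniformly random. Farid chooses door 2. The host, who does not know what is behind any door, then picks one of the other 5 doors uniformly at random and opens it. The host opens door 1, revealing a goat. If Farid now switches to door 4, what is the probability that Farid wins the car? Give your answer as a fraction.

1/5

Because the host chose which door to open without knowing where the car is, the choice is independent of the prize location. Learning that door 1 does not hold the car simply rules out that one location and leaves the remaining 5 doors still equally likely by symmetry.
So P(the car behind door 4) = 1/5.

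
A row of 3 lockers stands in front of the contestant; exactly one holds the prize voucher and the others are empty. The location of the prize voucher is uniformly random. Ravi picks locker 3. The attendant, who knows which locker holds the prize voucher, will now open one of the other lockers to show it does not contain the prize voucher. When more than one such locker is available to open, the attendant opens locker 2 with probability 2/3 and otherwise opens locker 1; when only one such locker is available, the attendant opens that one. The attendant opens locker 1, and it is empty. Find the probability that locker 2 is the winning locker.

Apply Bayes' rule, conditioning on where the prize voucher actually is.
If it is in locker 1 (prior 1/3): the attendant opened locker 1, so this case is ruled out; weight (1/3)·0 = 0.
If it is in locker 2 (prior 1/3): only locker 1 is available, probability 1; weight (1/3)·1 = 1/3.
If it is in locker 3 (prior 1/3): locker 2 is available but not opened, probability 1/3; weight (1/3)·(1/3) = 1/9.
The weights sum to 4/9.
So P(the prize voucher in locker 2 | the attendant opened locker 1) = (1/3) / (4/9) = 3/4.

3/4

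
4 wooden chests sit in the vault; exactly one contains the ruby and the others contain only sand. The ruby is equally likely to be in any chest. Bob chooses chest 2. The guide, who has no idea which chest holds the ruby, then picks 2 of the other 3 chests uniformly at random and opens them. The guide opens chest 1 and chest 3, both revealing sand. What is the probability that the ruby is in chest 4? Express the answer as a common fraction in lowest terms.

Apply Bayes' rule, conditioning on where the ruby actually is.
If it is in either of chests 1 and 3 (prior 1/4 each): that chest was opened and seen not to hold the prize — ruled out; weight (1/4)·0 = 0 each.
If it is in either of chests 2 and 4 (prior 1/4 each): the guide picks exactly this set with probability 1/3 regardless, and none is the prize; weight (1/4)·(1/3) = 1/12 each.
The weights sum to 1/6.
So P(the ruby in chest 4 | the guide opened chest 1 and chest 3) = (1/12) / (1/6) = 1/2.

1/2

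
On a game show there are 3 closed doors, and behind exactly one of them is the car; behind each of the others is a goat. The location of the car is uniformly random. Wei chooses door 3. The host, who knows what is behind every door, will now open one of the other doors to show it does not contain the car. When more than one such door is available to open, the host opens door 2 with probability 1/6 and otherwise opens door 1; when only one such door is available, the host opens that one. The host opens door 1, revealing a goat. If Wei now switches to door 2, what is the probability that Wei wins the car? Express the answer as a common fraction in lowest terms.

Apply Bayes' rule, conditioning on where the car actually is.
If it is behind door 1 (prior 1/3): the host opened door 1, so this case is ruled out; weight (1/3)·0 = 0.
If it is behind door 2 (prior 1/3): only door 1 is available, probability 1; weight (1/3)·1 = 1/3.
If it is behind door 3 (prior 1/3): door 2 is available but not opened, probability 5/6; weight (1/3)·(5/6) = 5/18.
The weights sum to 11/18.
So P(the car behind door 2 | the host opened door 1) = (1/3) / (11/18) = 6/11.

6/11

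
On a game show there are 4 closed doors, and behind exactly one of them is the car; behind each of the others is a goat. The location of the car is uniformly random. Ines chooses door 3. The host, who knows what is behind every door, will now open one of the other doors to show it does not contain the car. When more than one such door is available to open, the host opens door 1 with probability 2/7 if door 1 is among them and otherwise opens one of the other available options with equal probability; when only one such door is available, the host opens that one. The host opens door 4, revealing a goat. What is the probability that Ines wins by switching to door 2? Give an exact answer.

5/11

Consider each possible location of the car in turn.
If it is behind door 1 (prior 1/4): door 1 holds the prize so is unavailable; the host chooses uniformly among the 2 others, probability 1/2; weight (1/4)·(1/2) = 1/8.
If it is behind door 2 (prior 1/4): door 1 is available but not opened, probability 5/7; weight (1/4)·(5/7) = 5/28.
If it is behind door 3 (prior 1/4): door 1 is available but not opened; door 4 gets probability (1 − 2/7)/2 = 5/14; weight (1/4)·(5/14) = 5/56.
If it is behind door 4 (prior 1/4): the host opened door 4, so this case is ruled out; weight (1/4)·0 = 0.
The weights sum to 11/28.
So P(the car behind door 2 | the host opened door 4) = (5/28) / (11/28) = 5/11.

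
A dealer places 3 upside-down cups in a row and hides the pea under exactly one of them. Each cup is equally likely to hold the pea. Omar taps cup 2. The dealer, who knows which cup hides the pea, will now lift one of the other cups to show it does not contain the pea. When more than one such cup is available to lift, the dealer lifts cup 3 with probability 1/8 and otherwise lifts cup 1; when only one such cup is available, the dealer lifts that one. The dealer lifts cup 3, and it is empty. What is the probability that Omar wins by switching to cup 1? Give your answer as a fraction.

8/9

Condition on the true location of the pea.
If it is under cup 1 (prior 1/3): only cup 3 is available, probability 1; weight (1/3)·1 = 1/3.
If it is under cup 2 (prior 1/3): cup 3 is available, opened with probability 1/8; weight (1/3)·(1/8) = 1/24.
If it is under cup 3 (prior 1/3): the dealer opened cup 3, so this case is ruled out; weight (1/3)·0 = 0.
The weights sum to 3/8.
So P(the pea under cup 1 | the dealer opened cup 3) = (1/3) / (3/8) = 8/9.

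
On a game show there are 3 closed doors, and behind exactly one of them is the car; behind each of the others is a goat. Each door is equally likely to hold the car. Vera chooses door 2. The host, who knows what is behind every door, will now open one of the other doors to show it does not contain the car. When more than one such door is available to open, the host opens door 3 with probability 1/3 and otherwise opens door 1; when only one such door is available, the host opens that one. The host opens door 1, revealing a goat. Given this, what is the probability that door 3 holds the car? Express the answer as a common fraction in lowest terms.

3/5

Consider each possible location of the car in turn.
If it is behind door 1 (prior 1/3): the host opened door 1, so this case is ruled out; weight (1/3)·0 = 0.
If it is behind door 2 (prior 1/3): door 3 is available but not opened, probability 2/3; weight (1/3)·(2/3) = 2/9.
If it is behind door 3 (prior 1/3): only door 1 is available, probability 1; weight (1/3)·1 = 1/3.
The weights sum to 5/9.
So P(the car behind door 3 | the host opened door 1) = (1/3) / (5/9) = 3/5.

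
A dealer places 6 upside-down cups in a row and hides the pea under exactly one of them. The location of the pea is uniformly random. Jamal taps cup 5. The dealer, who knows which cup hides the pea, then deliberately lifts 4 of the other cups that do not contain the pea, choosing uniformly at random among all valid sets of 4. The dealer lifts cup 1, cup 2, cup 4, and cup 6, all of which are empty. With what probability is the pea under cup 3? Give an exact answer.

Consider each possible location of the pea in turn.
If it is under any of cups 1, 2, 4, and 6 (prior 1/6 each): that cup was opened and seen not to hold the prize — ruled out; weight (1/6)·0 = 0 each.
If it is under cup 3 (prior 1/6): the dealer has no choice, probability 1; weight (1/6)·1 = 1/6.
If it is under cup 5 (prior 1/6): the dealer has 5 equally likely choices, so probability 1/5; weight (1/6)·(1/5) = 1/30.
The weights sum to 1/5.
So P(the pea under cup 3 | the dealer opened cup 1, cup 2, cup 4, and cup 6) = (1/6) / (1/5) = 5/6.

5/6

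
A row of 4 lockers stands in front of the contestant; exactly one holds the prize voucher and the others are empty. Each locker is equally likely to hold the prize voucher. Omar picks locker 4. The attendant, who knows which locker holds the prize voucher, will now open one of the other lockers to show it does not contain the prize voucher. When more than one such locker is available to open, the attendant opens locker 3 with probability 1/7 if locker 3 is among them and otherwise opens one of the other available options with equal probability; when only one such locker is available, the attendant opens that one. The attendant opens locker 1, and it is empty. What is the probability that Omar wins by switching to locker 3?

Consider each possible location of the prize voucher in turn.
If it is in locker 1 (prior 1/4): the attendant opened locker 1, so this case is ruled out; weight (1/4)·0 = 0.
If it is in locker 2 (prior 1/4): locker 3 is available but not opened, probability 6/7; weight (1/4)·(6/7) = 3/14.
If it is in locker 3 (prior 1/4): locker 3 holds the prize so is unavailable; the attendant chooses uniformly among the 2 others, probability 1/2; weight (1/4)·(1/2) = 1/8.
If it is in locker 4 (prior 1/4): locker 3 is available but not opened; locker 1 gets probability (1 − 1/7)/2 = 3/7; weight (1/4)·(3/7) = 3/28.
The weights sum to 25/56.
So P(the prize voucher in locker 3 | the attendant opened locker 1) = (1/8) / (25/56) = 7/25.

7/25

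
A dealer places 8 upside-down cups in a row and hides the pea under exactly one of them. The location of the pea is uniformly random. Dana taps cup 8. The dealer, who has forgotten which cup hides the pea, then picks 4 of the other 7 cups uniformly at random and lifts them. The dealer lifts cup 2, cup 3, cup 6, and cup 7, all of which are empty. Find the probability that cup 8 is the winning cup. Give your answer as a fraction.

Consider each possible location of the pea in turn.
If it is under any of cups 1, 4, 5, and 8 (prior 1/8 each): the dealer picks exactly this set with probability 1/35 regardless, and none is the prize; weight (1/8)·(1/35) = 1/280 each.
If it is under any of cups 2, 3, 6, and 7 (prior 1/8 each): that cup was opened and seen not to hold the prize — ruled out; weight (1/8)·0 = 0 each.
The weights sum to 1/70.
So P(the pea under cup 8 | the dealer opened cup 2, cup 3, cup 6, and cup 7) = (1/280) / (1/70) = 1/4.

1/4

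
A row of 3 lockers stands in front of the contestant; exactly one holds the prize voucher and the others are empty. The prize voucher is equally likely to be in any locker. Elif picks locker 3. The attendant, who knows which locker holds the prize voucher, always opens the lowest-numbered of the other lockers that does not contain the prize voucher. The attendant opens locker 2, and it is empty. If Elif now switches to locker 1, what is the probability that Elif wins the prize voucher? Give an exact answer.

Condition on the true location of the prize voucher.
If it is in locker 1 (prior 1/3): locker 2 is the lowest-numbered option available, probability 1; weight (1/3)·1 = 1/3.
If it is in locker 2 (prior 1/3): the attendant opened locker 2, so this case is ruled out; weight (1/3)·0 = 0.
If it is in locker 3 (prior 1/3): the attendant would have opened locker 1 instead, probability 0; weight (1/3)·0 = 0.
The weights sum to 1/3.
So P(the prize voucher in locker 1 | the attendant opened locker 2) = (1/3) / (1/3) = 1.

1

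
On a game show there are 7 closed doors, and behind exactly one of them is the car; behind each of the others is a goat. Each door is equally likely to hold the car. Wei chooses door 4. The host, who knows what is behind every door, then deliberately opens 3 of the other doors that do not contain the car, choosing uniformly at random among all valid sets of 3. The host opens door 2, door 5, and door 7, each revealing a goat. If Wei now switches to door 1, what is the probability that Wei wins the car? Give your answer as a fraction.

Condition on the true location of the car.
If it is behind any of doors 1, 3, and 6 (prior 1/7 each): the host has 10 equally likely choices, so probability 1/10; weight (1/7)·(1/10) = 1/70 each.
If it is behind any of doors 2, 5, and 7 (prior 1/7 each): that door was opened and seen not to hold the prize — ruled out; weight (1/7)·0 = 0 each.
If it is behind door 4 (prior 1/7): the host has 20 equally likely choices, so probability 1/20; weight (1/7)·(1/20) = 1/140.
The weights sum to 1/20.
So P(the car behind door 1 | the host opened door 2, door 5, and door 7) = (1/70) / (1/20) = 2/7.

2/7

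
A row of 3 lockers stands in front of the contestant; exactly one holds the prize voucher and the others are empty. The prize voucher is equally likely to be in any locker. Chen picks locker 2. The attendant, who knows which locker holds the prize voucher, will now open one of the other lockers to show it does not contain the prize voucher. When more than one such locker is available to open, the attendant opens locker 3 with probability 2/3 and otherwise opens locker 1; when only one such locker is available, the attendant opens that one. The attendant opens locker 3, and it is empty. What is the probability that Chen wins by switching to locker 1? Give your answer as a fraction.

Condition on the true location of the prize voucher.
If it is in locker 1 (prior 1/3): only locker 3 is available, probability 1; weight (1/3)·1 = 1/3.
If it is in locker 2 (prior 1/3): locker 3 is available, opened with probability 2/3; weight (1/3)·(2/3) = 2/9.
If it is in locker 3 (prior 1/3): the attendant opened locker 3, so this case is ruled out; weight (1/3)·0 = 0.
The weights sum to 5/9.
So P(the prize voucher in locker 1 | the attendant opened locker 3) = (1/3) / (5/9) = 3/5.

3/5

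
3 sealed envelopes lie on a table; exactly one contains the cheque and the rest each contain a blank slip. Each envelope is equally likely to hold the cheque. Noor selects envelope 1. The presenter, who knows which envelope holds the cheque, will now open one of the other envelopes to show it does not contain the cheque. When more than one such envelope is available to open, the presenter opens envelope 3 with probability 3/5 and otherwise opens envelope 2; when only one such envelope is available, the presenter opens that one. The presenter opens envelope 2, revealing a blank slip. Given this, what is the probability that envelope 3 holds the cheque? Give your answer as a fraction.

Condition on the true location of the cheque.
If it is in envelope 1 (prior 1/3): envelope 3 is available but not opened, probability 2/5; weight (1/3)·(2/5) = 2/15.
If it is in envelope 2 (prior 1/3): the presenter opened envelope 2, so this case is ruled out; weight (1/3)·0 = 0.
If it is in envelope 3 (prior 1/3): only envelope 2 is available, probability 1; weight (1/3)·1 = 1/3.
The weights sum to 7/15.
So P(the cheque in envelope 3 | the presenter opened envelope 2) = (1/3) / (7/15) = 5/7.

5/7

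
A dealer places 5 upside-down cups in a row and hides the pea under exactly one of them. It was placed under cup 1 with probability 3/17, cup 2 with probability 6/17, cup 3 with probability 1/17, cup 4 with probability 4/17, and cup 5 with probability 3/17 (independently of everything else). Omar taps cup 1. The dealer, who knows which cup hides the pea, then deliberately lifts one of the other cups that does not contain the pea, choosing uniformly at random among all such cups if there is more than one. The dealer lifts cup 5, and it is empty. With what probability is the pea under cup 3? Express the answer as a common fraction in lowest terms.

Apply Bayes' rule, conditioning on where the pea actually is.
If it is under cup 1 (prior 3/17): the dealer has 4 equally likely choices, so probability 1/4; weight (3/17)·(1/4) = 3/68.
If it is under cup 2 (prior 6/17): the dealer has 3 equally likely choices, so probability 1/3; weight (6/17)·(1/3) = 2/17.
If it is under cup 3 (prior 1/17): the dealer has 3 equally likely choices, so probability 1/3; weight (1/17)·(1/3) = 1/51.
If it is under cup 4 (prior 4/17): the dealer has 3 equally likely choices, so probability 1/3; weight (4/17)·(1/3) = 4/51.
If it is under cup 5 (prior 3/17): the dealer opened cup 5, so this case is ruled out; weight (3/17)·0 = 0.
The weights sum to 53/204.
So P(the pea under cup 3 | the dealer opened cup 5) = (1/51) / (53/204) = 4/53.

4/53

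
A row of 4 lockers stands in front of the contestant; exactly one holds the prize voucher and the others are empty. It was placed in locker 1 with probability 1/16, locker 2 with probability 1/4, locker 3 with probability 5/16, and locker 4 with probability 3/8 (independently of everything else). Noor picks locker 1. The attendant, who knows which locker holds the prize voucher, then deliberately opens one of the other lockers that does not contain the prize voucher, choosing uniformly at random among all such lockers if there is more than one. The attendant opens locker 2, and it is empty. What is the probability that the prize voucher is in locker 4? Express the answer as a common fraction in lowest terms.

18/35

Consider each possible location of the prize voucher in turn.
If it is in locker 1 (prior 1/16): the attendant has 3 equally likely choices, so probability 1/3; weight (1/16)·(1/3) = 1/48.
If it is in locker 2 (prior 1/4): the attendant opened locker 2, so this case is ruled out; weight (1/4)·0 = 0.
If it is in locker 3 (prior 5/16): the attendant has 2 equally likely choices, so probability 1/2; weight (5/16)·(1/2) = 5/32.
If it is in locker 4 (prior 3/8): the attendant has 2 equally likely choices, so probability 1/2; weight (3/8)·(1/2) = 3/16.
The weights sum to 35/96.
So P(the prize voucher in locker 4 | the attendant opened locker 2) = (3/16) / (35/96) = 18/35.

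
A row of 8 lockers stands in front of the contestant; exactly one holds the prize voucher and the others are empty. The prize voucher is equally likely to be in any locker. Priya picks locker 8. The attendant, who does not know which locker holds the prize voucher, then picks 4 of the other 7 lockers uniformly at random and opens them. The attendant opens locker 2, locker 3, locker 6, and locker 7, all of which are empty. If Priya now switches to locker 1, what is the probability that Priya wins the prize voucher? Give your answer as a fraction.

Apply Bayes' rule, conditioning on where the prize voucher actually is.
If it is in any of lockers 1, 4, 5, and 8 (prior 1/8 each): the attendant picks exactly this set with probability 1/35 regardless, and none is the prize; weight (1/8)·(1/35) = 1/280 each.
If it is in any of lockers 2, 3, 6, and 7 (prior 1/8 each): that locker was opened and seen not to hold the prize — ruled out; weight (1/8)·0 = 0 each.
The weights sum to 1/70.
So P(the prize voucher in locker 1 | the attendant opened locker 2, locker 3, locker 6, and locker 7) = (1/280) / (1/70) = 1/4.

1/4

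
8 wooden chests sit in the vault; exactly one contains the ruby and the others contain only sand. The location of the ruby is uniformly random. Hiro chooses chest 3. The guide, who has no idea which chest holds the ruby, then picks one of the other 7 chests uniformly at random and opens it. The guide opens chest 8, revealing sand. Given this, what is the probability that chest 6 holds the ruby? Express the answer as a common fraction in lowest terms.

Apply Bayes' rule, conditioning on where the ruby actually is.
If it is in any of chests 1, 2, 3, 4, 5, 6, and 7 (prior 1/8 each): the guide picks chest 8 with probability 1/7 regardless, and it is not the prize; weight (1/8)·(1/7) = 1/56 each.
If it is in chest 8 (prior 1/8): the guide opened chest 8, so this case is ruled out; weight (1/8)·0 = 0.
The weights sum to 1/8.
So P(the ruby in chest 6 | the guide opened chest 8) = (1/56) / (1/8) = 1/7.

1/7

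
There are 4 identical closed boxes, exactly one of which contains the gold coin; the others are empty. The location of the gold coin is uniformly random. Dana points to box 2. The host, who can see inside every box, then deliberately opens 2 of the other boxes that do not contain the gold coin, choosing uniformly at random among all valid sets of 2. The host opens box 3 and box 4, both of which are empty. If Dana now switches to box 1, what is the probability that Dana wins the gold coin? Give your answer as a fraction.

3/4

Consider each possible location of the gold coin in turn.
If it is in box 1 (prior 1/4): the host has no choice, probability 1; weight (1/4)·1 = 1/4.
If it is in box 2 (prior 1/4): the host has 3 equally likely choices, so probability 1/3; weight (1/4)·(1/3) = 1/12.
If it is in either of boxes 3 and 4 (prior 1/4 each): that box was opened and seen not to hold the prize — ruled out; weight (1/4)·0 = 0 each.
The weights sum to 1/3.
So P(the gold coin in box 1 | the host opened box 3 and box 4) = (1/4) / (1/3) = 3/4.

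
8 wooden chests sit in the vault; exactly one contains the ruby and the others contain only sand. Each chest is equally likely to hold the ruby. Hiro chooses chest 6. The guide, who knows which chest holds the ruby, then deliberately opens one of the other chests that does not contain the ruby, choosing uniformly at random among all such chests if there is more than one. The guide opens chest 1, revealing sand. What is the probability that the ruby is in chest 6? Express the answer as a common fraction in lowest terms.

1/8

Apply Bayes' rule, conditioning on where the ruby actually is.
If it is in chest 1 (prior 1/8): the guide opened chest 1, so this case is ruled out; weight (1/8)·0 = 0.
If it is in any of chests 2, 3, 4, 5, 7, and 8 (prior 1/8 each): the guide has 6 equally likely choices, so probability 1/6; weight (1/8)·(1/6) = 1/48 each.
If it is in chest 6 (prior 1/8): the guide has 7 equally likely choices, so probability 1/7; weight (1/8)·(1/7) = 1/56.
The weights sum to 1/7.
So P(the ruby in chest 6 | the guide opened chest 1) = (1/56) / (1/7) = 1/8.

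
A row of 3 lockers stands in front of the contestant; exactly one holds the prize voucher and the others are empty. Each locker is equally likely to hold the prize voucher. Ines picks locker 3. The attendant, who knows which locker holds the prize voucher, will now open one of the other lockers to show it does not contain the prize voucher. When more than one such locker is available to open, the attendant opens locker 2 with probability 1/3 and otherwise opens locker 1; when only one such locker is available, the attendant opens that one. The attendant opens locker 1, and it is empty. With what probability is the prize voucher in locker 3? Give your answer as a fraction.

2/5

Condition on the true location of the prize voucher.
If it is in locker 1 (prior 1/3): the attendant opened locker 1, so this case is ruled out; weight (1/3)·0 = 0.
If it is in locker 2 (prior 1/3): only locker 1 is available, probability 1; weight (1/3)·1 = 1/3.
If it is in locker 3 (prior 1/3): locker 2 is available but not opened, probability 2/3; weight (1/3)·(2/3) = 2/9.
The weights sum to 5/9.
So P(the prize voucher in locker 3 | the attendant opened locker 1) = (2/9) / (5/9) = 2/5.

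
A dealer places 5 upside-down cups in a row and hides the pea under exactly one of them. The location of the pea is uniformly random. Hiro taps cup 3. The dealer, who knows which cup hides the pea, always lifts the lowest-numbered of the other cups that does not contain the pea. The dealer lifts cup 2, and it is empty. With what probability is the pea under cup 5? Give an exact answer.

0

Consider each possible location of the pea in turn.
If it is under cup 1 (prior 1/5): cup 2 is the lowest-numbered option available, probability 1; weight (1/5)·1 = 1/5.
If it is under cup 2 (prior 1/5): the dealer opened cup 2, so this case is ruled out; weight (1/5)·0 = 0.
If it is under any of cups 3, 4, and 5 (prior 1/5 each): the dealer would have opened cup 1 instead, probability 0; weight (1/5)·0 = 0 each.
The weights sum to 1/5.
So P(the pea under cup 5 | the dealer opened cup 2) = 0 / (1/5) = 0.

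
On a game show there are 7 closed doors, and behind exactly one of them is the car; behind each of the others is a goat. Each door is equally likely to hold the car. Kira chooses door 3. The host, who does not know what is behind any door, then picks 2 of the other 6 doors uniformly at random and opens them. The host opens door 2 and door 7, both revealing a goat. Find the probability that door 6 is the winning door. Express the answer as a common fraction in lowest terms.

1/5

Consider each possible location of the car in turn.
If it is behind any of doors 1, 3, 4, 5, and 6 (prior 1/7 each): the host picks exactly this set with probability 1/15 regardless, and none is the prize; weight (1/7)·(1/15) = 1/105 each.
If it is behind either of doors 2 and 7 (prior 1/7 each): that door was opened and seen not to hold the prize — ruled out; weight (1/7)·0 = 0 each.
The weights sum to 1/21.
So P(the car behind door 6 | the host opened door 2 and door 7) = (1/105) / (1/21) = 1/5.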